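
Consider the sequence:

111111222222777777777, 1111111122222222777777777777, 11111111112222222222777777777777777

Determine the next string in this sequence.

Each string has the form 1^{2n} 2^{2n} 7^{3n}, where the shown terms are n = 3, 4, 5.
At n = 6 the blocks have lengths 12, 12, 18.

111111111111222222222222777777777777777777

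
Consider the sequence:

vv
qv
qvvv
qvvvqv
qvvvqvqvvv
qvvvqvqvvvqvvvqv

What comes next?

This is a Fibonacci-style word recurrence s(k) = s(k−1)·s(k−2): e.g. qv·vv = qvvv.
The next term joins qvvvqvqvvvqvvvqv and qvvvqvqvvv.

qvvvqvqvvvqvvvqvqvvvqvqvvv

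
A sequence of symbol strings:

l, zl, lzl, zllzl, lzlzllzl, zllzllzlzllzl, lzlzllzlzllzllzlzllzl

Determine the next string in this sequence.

zllzllzlzllzllzlzllzlzllzllzlzllzl

Each term (from the third on) is the two preceding terms concatenated in order: term 3 = l·zl = lzl.
So term 8 is zllzllzlzllzl·lzlzllzlzllzllzlzllzl.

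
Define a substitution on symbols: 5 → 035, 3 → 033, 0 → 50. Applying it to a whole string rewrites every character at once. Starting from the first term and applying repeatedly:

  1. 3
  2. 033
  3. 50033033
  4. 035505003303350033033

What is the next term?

5003303503550035505003303350033033035505003303350033033

φ(035505003303350033033) expands symbol-by-symbol to 50 033 035 035 50 035 50 50 033 033 50 033 033 035 50 50 033 033 50 033 033; joining the 21 pieces gives the next term.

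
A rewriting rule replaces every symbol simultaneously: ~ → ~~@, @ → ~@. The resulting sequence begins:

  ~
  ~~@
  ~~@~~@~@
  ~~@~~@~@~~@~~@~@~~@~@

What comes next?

Applying the rule to each of the 21 symbols of ~~@~~@~@~~@~~@~@~~@~@ gives the pieces ~~@ ~~@ ~@ ~~@ ~~@ ~@ ~~@ ~@ ~~@ ~~@ ~@ ~~@ ~~@ ~@ ~~@ ~@ ~~@ ~~@ ~@ ~~@ ~@, which concatenate to the answer.

~~@~~@~@~~@~~@~@~~@~@~~@~~@~@~~@~~@~@~~@~@~~@~~@~@~~@~@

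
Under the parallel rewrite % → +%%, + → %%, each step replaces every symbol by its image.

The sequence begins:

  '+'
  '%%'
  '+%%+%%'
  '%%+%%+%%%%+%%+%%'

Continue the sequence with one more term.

+%%+%%%%+%%+%%%%+%%+%%+%%+%%%%+%%+%%%%+%%+%%

Applying the rule to each of the 16 symbols of %%+%%+%%%%+%%+%% gives the pieces +%% +%% %% +%% +%% %% +%% +%% +%% +%% %% +%% +%% %% +%% +%%, which concatenate to the answer.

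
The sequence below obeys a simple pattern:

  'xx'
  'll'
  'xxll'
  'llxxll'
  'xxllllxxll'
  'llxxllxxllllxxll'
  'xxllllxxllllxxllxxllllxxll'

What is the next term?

From term 3 onward, concatenate the second-to-last term with the last: xx·ll = xxll, ll·xxll = llxxll, …
Continuing: llxxllxxllllxxll · xxllllxxllllxxllxxllllxxll gives term 8.

llxxllxxllllxxllxxllllxxllllxxllxxllllxxll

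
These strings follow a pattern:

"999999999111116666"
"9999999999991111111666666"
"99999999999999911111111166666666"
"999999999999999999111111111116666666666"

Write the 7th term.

Term n consists of 3n+3 9's, followed by 2n+1 1's, followed by 2n 6's, where the shown terms are n = 2, 3, 4, 5.
For term 7, n = 8, so the run lengths are 27, 17, 16.

999999999999999999999999999111111111111111116666666666666666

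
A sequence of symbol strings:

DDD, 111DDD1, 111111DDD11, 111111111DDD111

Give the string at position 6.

Each term wraps the previous one in 111 on the left and 1 on the right.
From 111111111DDD111, 2 further steps: 111111111DDD111 → 111111111111DDD1111 → (answer).

111111111111111DDD11111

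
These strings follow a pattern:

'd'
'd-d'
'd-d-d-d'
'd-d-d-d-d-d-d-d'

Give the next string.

d-d-d-d-d-d-d-d-d-d-d-d-d-d-d-d

Every step duplicates the string with '-' between the halves.
So the next term is two copies of d-d-d-d-d-d-d-d with '-' between the halves.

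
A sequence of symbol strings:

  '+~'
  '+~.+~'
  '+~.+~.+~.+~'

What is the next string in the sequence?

s(k+1) = s(k)·.·s(k) — each term doubles the last with '.' between the halves.
Doubling +~.+~.+~.+~ with '.' between the halves:

+~.+~.+~.+~.+~.+~.+~.+~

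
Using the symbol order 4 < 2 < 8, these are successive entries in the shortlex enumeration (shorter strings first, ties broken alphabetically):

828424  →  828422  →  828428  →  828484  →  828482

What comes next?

828488

Treat 828482 as a base-3 numeral over the given alphabet and add one, carrying through any trailing 8's.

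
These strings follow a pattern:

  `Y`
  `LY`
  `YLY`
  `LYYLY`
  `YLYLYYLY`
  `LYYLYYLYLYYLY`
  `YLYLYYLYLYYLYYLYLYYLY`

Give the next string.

This is a Fibonacci-style word recurrence s(k) = s(k−2)·s(k−1): e.g. Y·LY = YLY.
The next term joins LYYLYYLYLYYLY and YLYLYYLYLYYLYYLYLYYLY.

LYYLYYLYLYYLYYLYLYYLYLYYLYYLYLYYLY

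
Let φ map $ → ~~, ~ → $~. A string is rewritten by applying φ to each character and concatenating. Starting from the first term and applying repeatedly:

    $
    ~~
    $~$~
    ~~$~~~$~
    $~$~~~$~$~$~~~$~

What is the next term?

φ($~$~~~$~$~$~~~$~) expands symbol-by-symbol to ~~ $~ ~~ $~ $~ $~ ~~ $~ ~~ $~ ~~ $~ $~ $~ ~~ $~; joining the 16 pieces gives the next term.

~~$~~~$~$~$~~~$~~~$~~~$~$~$~~~$~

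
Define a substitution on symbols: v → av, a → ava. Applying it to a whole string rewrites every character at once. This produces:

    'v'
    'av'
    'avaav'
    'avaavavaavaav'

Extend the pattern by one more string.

φ(avaavavaavaav) expands symbol-by-symbol to ava av ava ava av ava av ava ava av ava ava av; joining the 13 pieces gives the next term.

avaavavaavaavavaavavaavaavavaavaav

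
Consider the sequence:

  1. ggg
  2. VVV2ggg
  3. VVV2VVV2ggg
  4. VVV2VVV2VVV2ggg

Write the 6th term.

The strings grow by a fixed prefix VVV2 each time.
From VVV2VVV2VVV2ggg, 2 further steps: VVV2VVV2VVV2ggg → VVV2VVV2VVV2VVV2ggg → (answer).

VVV2VVV2VVV2VVV2VVV2ggg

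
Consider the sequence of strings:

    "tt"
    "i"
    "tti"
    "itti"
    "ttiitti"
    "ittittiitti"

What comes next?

ttiittiittittiitti

Each term (from the third on) is the two preceding terms concatenated in order: term 3 = tt·i = tti.
The next term joins ttiitti and ittittiitti.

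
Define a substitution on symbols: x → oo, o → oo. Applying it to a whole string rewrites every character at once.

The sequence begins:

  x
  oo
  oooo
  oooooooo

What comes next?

Rewriting each symbol of oooooooo: o→oo, o→oo, o→oo, o→oo, o→oo, o→oo, o→oo, o→oo, which concatenates to oo oo oo oo oo oo oo oo.

oooooooooooooooo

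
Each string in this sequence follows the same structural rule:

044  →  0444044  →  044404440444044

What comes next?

0444044404440444044404440444044

s(k+1) = s(k)·4·s(k) — each term doubles the last with '4' between the halves.
So the next term is two copies of 044404440444044 with '4' between the halves.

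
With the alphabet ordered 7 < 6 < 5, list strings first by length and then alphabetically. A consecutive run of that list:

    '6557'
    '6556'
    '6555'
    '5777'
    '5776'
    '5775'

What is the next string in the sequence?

Find the rightmost character of 5775 below 5, bump it to the next letter, and reset everything to its right to 7.

5767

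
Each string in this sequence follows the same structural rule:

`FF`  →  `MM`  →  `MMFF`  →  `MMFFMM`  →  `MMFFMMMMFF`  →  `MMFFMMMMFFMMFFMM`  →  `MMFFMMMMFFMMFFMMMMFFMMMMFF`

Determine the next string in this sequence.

MMFFMMMMFFMMFFMMMMFFMMMMFFMMFFMMMMFFMMFFMM

This is a Fibonacci-style word recurrence s(k) = s(k−1)·s(k−2): e.g. MM·FF = MMFF.
So term 8 is MMFFMMMMFFMMFFMMMMFFMMMMFF·MMFFMMMMFFMMFFMM.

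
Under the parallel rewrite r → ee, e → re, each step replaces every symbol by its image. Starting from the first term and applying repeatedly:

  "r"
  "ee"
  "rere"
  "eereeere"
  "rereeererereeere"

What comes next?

eereeererereeereeereeererereeere

Replace each of the 16 characters of rereeererereeere in place — ee re ee re re re ee re ee re ee re re re ee re — and concatenate.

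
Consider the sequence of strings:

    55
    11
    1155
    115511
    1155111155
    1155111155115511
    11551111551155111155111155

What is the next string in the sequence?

This is a Fibonacci-style word recurrence s(k) = s(k−1)·s(k−2): e.g. 11·55 = 1155.
So term 8 is 11551111551155111155111155·1155111155115511.

115511115511551111551111551155111155115511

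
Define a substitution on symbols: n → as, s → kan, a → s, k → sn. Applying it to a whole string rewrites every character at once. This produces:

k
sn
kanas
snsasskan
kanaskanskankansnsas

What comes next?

snsasskansnsaskansnsassnsaskanaskanskan

Applying the rule to each of the 20 symbols of kanaskanskankansnsas gives the pieces sn s as s kan sn s as kan sn s as sn s as kan as kan s kan, which concatenate to the answer.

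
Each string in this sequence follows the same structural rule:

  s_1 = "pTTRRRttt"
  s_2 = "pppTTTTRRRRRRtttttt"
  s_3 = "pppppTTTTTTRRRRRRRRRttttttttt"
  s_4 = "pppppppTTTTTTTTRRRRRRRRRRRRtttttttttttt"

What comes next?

Term n consists of 2n-1 p's, followed by 2n T's, followed by 3n R's, followed by 3n t's (n = 1, 2, …).
Setting n = 5 gives 9, 10, 15, 15 characters in each block.

pppppppppTTTTTTTTTTRRRRRRRRRRRRRRRttttttttttttttt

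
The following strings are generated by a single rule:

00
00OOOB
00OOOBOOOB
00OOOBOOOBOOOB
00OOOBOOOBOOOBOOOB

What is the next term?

The strings grow by a fixed suffix OOOB each time.
Applying this once more to 00OOOBOOOBOOOBOOOB:

00OOOBOOOBOOOBOOOBOOOB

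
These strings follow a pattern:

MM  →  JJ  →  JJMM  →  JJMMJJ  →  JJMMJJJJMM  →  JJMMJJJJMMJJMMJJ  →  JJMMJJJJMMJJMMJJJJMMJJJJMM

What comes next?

From term 3 onward, concatenate the last term with the second-to-last: JJ·MM = JJMM, JJMM·JJ = JJMMJJ, …
So term 8 is JJMMJJJJMMJJMMJJJJMMJJJJMM·JJMMJJJJMMJJMMJJ.

JJMMJJJJMMJJMMJJJJMMJJJJMMJJMMJJJJMMJJMMJJ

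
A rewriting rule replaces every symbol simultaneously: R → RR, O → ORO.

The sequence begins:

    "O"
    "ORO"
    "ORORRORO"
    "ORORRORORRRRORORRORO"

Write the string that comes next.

ORORRORORRRRORORRORORRRRRRRRORORRORORRRRORORRORO

Applying the rule to each of the 20 symbols of ORORRORORRRRORORRORO gives the pieces ORO RR ORO RR RR ORO RR ORO RR RR RR RR ORO RR ORO RR RR ORO RR ORO, which concatenate to the answer.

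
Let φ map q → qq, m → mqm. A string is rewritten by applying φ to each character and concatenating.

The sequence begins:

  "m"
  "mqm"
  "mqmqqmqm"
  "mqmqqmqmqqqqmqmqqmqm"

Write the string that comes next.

φ(mqmqqmqmqqqqmqmqqmqm) expands symbol-by-symbol to mqm qq mqm qq qq mqm qq mqm qq qq qq qq mqm qq mqm qq qq mqm qq mqm; joining the 20 pieces gives the next term.

mqmqqmqmqqqqmqmqqmqmqqqqqqqqmqmqqmqmqqqqmqmqqmqm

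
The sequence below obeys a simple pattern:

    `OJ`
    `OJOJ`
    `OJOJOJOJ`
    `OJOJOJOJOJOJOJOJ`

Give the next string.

Every step duplicates the string.
Doubling OJOJOJOJOJOJOJOJ:

OJOJOJOJOJOJOJOJOJOJOJOJOJOJOJOJ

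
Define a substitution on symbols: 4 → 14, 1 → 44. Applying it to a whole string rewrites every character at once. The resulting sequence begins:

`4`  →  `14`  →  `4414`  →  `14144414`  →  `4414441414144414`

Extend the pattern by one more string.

Replace each of the 16 characters of 4414441414144414 in place — 14 14 44 14 14 14 44 14 44 14 44 14 14 14 44 14 — and concatenate.

14144414141444144414441414144414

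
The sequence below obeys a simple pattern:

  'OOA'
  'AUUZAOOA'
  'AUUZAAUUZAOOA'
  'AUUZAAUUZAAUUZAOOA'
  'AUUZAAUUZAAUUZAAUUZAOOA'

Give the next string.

AUUZAAUUZAAUUZAAUUZAAUUZAOOA

The strings grow by a fixed prefix AUUZA each time.
One more step from AUUZAAUUZAAUUZAAUUZAOOA gives the answer.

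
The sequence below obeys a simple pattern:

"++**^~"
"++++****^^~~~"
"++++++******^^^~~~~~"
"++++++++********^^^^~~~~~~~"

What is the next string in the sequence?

++++++++++**********^^^^^~~~~~~~~~

Each string has the form +^{2n} *^{2n} ^^{n} ~^{2n-1} (n = 1, 2, …).
For the next term, n = 5, so the run lengths are 10, 10, 5, 9.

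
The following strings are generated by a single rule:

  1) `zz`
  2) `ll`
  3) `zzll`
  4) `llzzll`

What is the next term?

zzllllzzll

This is a Fibonacci-style word recurrence s(k) = s(k−2)·s(k−1): e.g. zz·ll = zzll.
The next term joins zzll and llzzll.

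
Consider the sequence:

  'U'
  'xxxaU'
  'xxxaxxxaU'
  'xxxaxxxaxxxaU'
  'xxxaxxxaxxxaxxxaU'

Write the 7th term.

xxxaxxxaxxxaxxxaxxxaxxxaU

Each term is the previous one with xxxa prepended.
From xxxaxxxaxxxaxxxaU, 2 further steps: xxxaxxxaxxxaxxxaU → xxxaxxxaxxxaxxxaxxxaU → (answer).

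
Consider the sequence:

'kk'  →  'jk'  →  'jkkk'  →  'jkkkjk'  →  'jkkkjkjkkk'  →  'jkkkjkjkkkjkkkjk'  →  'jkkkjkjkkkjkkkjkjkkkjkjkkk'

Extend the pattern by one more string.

This is a Fibonacci-style word recurrence s(k) = s(k−1)·s(k−2): e.g. jk·kk = jkkk.
The next term joins jkkkjkjkkkjkkkjkjkkkjkjkkk and jkkkjkjkkkjkkkjk.

jkkkjkjkkkjkkkjkjkkkjkjkkkjkkkjkjkkkjkkkjk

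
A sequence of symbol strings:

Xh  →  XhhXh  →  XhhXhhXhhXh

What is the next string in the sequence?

Each string is two copies of the previous one joined by 'h'.
One more doubling of XhhXhhXhhXh gives the answer.

XhhXhhXhhXhhXhhXhhXhhXh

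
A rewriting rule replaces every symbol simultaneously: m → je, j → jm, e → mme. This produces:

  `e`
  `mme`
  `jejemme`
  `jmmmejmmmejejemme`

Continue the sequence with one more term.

Applying the rule to each of the 17 symbols of jmmmejmmmejejemme gives the pieces jm je je je mme jm je je je mme jm mme jm mme je je mme, which concatenate to the answer.

jmjejejemmejmjejejemmejmmmejmmmejejemme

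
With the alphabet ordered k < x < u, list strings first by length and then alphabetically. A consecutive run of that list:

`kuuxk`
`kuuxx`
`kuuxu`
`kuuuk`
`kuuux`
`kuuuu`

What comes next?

Treat kuuuu as a base-3 numeral over the given alphabet and add one, carrying through any trailing u's.

xkkkk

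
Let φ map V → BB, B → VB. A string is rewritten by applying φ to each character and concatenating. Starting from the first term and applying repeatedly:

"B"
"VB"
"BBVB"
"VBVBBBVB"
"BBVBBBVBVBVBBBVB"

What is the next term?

VBVBBBVBVBVBBBVBBBVBBBVBVBVBBBVB

Replace each of the 16 characters of BBVBBBVBVBVBBBVB in place — VB VB BB VB VB VB BB VB BB VB BB VB VB VB BB VB — and concatenate.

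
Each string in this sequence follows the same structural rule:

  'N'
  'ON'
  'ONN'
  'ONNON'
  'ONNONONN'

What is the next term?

Each term (from the third on) is the previous term followed by the one before it: term 3 = ON·N = ONN.
So term 6 is ONNONONN·ONNON.

ONNONONNONNON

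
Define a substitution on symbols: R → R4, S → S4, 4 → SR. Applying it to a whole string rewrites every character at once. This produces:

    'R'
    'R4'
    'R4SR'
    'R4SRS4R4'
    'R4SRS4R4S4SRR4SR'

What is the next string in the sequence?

R4SRS4R4S4SRR4SRS4SRS4R4R4SRS4R4

Replace each of the 16 characters of R4SRS4R4S4SRR4SR in place — R4 SR S4 R4 S4 SR R4 SR S4 SR S4 R4 R4 SR S4 R4 — and concatenate.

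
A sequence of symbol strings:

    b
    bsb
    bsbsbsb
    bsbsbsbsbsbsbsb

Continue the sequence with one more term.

bsbsbsbsbsbsbsbsbsbsbsbsbsbsbsb

Each string is two copies of the previous one joined by 's'.
So the next term is two copies of bsbsbsbsbsbsbsb with 's' between the halves.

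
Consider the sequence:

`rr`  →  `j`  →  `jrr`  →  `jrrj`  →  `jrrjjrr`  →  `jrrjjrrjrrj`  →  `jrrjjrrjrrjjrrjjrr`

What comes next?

Each term (from the third on) is the previous term followed by the one before it: term 3 = j·rr = jrr.
The next term joins jrrjjrrjrrjjrrjjrr and jrrjjrrjrrj.

jrrjjrrjrrjjrrjjrrjrrjjrrjrrj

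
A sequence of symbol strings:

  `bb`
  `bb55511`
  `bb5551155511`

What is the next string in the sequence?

Every step adds 55511 to the end: s(k+1) = s(k)·55511.
Applying this once more to bb5551155511:

bb555115551155511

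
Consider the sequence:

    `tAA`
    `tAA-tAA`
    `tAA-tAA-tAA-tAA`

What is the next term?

tAA-tAA-tAA-tAA-tAA-tAA-tAA-tAA

s(k+1) = s(k)·-·s(k) — each term doubles the last with '-' between the halves.
One more doubling of tAA-tAA-tAA-tAA gives the answer.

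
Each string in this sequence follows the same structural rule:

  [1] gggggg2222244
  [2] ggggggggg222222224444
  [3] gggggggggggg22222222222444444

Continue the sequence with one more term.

ggggggggggggggg2222222222222244444444

Term n consists of 3n+3 g's, followed by 3n+2 2's, followed by 2n 4's (n = 1, 2, …).
For the next term, n = 4, so the run lengths are 15, 14, 8.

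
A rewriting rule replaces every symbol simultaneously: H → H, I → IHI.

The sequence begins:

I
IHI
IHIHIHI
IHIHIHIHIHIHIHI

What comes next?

IHIHIHIHIHIHIHIHIHIHIHIHIHIHIHI

Applying the rule to each of the 15 symbols of IHIHIHIHIHIHIHI gives the pieces IHI H IHI H IHI H IHI H IHI H IHI H IHI H IHI, which concatenate to the answer.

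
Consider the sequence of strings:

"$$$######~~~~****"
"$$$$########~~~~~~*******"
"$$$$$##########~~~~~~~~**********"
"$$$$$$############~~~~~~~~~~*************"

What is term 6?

The n-th term is n+1 $'s then 2n+2 #'s then 2n ~'s then 3n-2 *'s, where the shown terms are n = 2, 3, 4, 5.
At n = 7 the blocks have lengths 8, 16, 14, 19.

$$$$$$$$################~~~~~~~~~~~~~~*******************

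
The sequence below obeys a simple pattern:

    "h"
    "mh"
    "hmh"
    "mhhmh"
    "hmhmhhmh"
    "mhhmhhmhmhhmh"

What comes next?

hmhmhhmhmhhmhhmhmhhmh

This is a Fibonacci-style word recurrence s(k) = s(k−2)·s(k−1): e.g. h·mh = hmh.
So term 7 is hmhmhhmh·mhhmhhmhmhhmh.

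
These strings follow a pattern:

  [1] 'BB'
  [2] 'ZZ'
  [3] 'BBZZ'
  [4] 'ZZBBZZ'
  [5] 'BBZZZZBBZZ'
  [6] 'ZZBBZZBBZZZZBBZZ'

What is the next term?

Each term (from the third on) is the two preceding terms concatenated in order: term 3 = BB·ZZ = BBZZ.
Continuing: BBZZZZBBZZ · ZZBBZZBBZZZZBBZZ gives term 7.

BBZZZZBBZZZZBBZZBBZZZZBBZZ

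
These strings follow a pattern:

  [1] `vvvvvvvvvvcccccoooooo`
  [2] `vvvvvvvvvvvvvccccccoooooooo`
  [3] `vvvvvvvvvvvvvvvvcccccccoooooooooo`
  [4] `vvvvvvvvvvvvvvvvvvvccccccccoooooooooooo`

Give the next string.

Term n consists of 3n+1 v's, followed by n+2 c's, followed by 2n o's, where the shown terms are n = 3, 4, 5, 6.
For the next term, n = 7, so the run lengths are 22, 9, 14.

vvvvvvvvvvvvvvvvvvvvvvcccccccccoooooooooooooo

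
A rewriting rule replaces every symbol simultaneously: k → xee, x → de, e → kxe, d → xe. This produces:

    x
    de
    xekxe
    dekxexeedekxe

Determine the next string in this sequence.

Rewriting the 13 symbols of dekxexeedekxe one by one yields xe kxe xee de kxe de kxe kxe xe kxe xee de kxe; concatenated:

xekxexeedekxedekxekxexekxexeedekxe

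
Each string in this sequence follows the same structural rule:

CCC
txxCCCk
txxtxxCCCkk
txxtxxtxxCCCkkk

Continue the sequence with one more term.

txxtxxtxxtxxCCCkkkk

s(k+1) = txx·s(k)·k, so each term gains txx as a prefix and k as a suffix.
So the next term is txx·txxtxxtxxCCCkkk·k.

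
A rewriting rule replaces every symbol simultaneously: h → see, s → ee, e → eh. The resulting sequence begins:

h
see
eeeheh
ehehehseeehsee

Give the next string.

Replace each of the 14 characters of ehehehseeehsee in place — eh see eh see eh see ee eh eh eh see ee eh eh — and concatenate.

ehseeehseeehseeeeehehehseeeeeheh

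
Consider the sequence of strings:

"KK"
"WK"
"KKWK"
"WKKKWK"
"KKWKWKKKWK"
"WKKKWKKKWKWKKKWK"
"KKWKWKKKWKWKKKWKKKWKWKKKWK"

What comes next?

This is a Fibonacci-style word recurrence s(k) = s(k−2)·s(k−1): e.g. KK·WK = KKWK.
Continuing: WKKKWKKKWKWKKKWK · KKWKWKKKWKWKKKWKKKWKWKKKWK gives term 8.

WKKKWKKKWKWKKKWKKKWKWKKKWKWKKKWKKKWKWKKKWK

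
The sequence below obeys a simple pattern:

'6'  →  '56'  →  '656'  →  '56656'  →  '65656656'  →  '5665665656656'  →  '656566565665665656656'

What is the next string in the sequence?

Each term (from the third on) is the two preceding terms concatenated in order: term 3 = 6·56 = 656.
So term 8 is 5665665656656·656566565665665656656.

5665665656656656566565665665656656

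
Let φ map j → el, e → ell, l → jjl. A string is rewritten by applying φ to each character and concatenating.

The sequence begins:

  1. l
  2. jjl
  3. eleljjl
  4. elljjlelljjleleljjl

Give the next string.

Applying the rule to each of the 19 symbols of elljjlelljjleleljjl gives the pieces ell jjl jjl el el jjl ell jjl jjl el el jjl ell jjl ell jjl el el jjl, which concatenate to the answer.

elljjljjleleljjlelljjljjleleljjlelljjlelljjleleljjl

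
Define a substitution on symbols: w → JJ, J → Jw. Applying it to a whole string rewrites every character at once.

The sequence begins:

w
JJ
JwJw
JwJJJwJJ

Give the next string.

JwJJJwJwJwJJJwJw

Rewriting each symbol of JwJJJwJJ: J→Jw, w→JJ, J→Jw, J→Jw, J→Jw, w→JJ, J→Jw, J→Jw, which concatenates to Jw JJ Jw Jw Jw JJ Jw Jw.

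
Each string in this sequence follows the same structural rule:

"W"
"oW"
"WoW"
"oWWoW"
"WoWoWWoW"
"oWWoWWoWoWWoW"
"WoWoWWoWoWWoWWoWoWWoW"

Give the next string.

Each term (from the third on) is the two preceding terms concatenated in order: term 3 = W·oW = WoW.
Continuing: oWWoWWoWoWWoW · WoWoWWoWoWWoWWoWoWWoW gives term 8.

oWWoWWoWoWWoWWoWoWWoWoWWoWWoWoWWoW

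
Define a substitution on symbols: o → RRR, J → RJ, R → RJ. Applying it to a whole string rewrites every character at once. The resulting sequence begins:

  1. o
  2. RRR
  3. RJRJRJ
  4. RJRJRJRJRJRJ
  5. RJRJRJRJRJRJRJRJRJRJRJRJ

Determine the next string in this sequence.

Replace each of the 24 characters of RJRJRJRJRJRJRJRJRJRJRJRJ in place — RJ RJ RJ RJ RJ RJ RJ RJ RJ RJ RJ RJ RJ RJ RJ RJ RJ RJ RJ RJ RJ RJ RJ RJ — and concatenate.

RJRJRJRJRJRJRJRJRJRJRJRJRJRJRJRJRJRJRJRJRJRJRJRJ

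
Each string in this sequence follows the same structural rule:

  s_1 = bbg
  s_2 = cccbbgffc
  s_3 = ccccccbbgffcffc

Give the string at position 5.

ccccccccccccbbgffcffcffcffc

s(k+1) = ccc·s(k)·ffc, so each term gains ccc as a prefix and ffc as a suffix.
From ccccccbbgffcffc, 2 further steps: ccccccbbgffcffc → cccccccccbbgffcffcffc → (answer).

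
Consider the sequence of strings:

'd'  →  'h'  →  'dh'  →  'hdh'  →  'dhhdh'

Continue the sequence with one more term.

Each term (from the third on) is the two preceding terms concatenated in order: term 3 = d·h = dh.
The next term joins hdh and dhhdh.

hdhdhhdh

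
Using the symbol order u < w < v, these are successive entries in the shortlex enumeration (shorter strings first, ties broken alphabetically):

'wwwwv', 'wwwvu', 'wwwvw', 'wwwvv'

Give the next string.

wwvuu

The successor of wwwvv increments the rightmost position that isn't already v and resets every position after it to u.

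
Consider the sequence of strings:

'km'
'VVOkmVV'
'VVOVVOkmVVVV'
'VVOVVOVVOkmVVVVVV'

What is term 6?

Every step adds VVO to the front and VV to the end of the previous string.
From VVOVVOVVOkmVVVVVV, 2 further steps: VVOVVOVVOkmVVVVVV → VVOVVOVVOVVOkmVVVVVVVV → (answer).

VVOVVOVVOVVOVVOkmVVVVVVVVVV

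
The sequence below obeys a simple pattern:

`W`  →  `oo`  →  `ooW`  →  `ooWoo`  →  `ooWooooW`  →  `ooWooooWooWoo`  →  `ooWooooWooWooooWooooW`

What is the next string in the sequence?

This is a Fibonacci-style word recurrence s(k) = s(k−1)·s(k−2): e.g. oo·W = ooW.
The next term joins ooWooooWooWooooWooooW and ooWooooWooWoo.

ooWooooWooWooooWooooWooWooooWooWoo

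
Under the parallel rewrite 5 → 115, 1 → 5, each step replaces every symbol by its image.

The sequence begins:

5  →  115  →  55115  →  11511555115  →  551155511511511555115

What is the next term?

1151155511511511555115551155511511511555115

Applying the rule to each of the 21 symbols of 551155511511511555115 gives the pieces 115 115 5 5 115 115 115 5 5 115 5 5 115 5 5 115 115 115 5 5 115, which concatenate to the answer.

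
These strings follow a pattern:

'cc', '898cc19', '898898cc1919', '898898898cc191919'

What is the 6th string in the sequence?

898898898898898cc1919191919

s(k+1) = 898·s(k)·19, so each term gains 898 as a prefix and 19 as a suffix.
From 898898898cc191919, 2 further steps: 898898898cc191919 → 898898898898cc19191919 → (answer).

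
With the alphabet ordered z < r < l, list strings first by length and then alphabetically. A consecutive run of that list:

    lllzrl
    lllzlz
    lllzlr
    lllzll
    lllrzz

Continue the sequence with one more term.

Find the rightmost character of lllrzz below l, bump it to the next letter, and reset everything to its right to z.

lllrzr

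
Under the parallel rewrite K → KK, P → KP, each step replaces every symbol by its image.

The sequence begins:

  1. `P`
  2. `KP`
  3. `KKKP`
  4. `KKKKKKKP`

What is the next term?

KKKKKKKKKKKKKKKP

Apply φ to KKKKKKKP symbol by symbol: K→KK, K→KK, K→KK, K→KK, K→KK, K→KK, K→KK, P→KP; joined: KK KK KK KK KK KK KK KP.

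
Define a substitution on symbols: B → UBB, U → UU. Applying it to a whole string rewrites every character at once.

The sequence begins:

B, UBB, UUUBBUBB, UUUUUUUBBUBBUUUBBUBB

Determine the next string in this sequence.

Rewriting the 20 symbols of UUUUUUUBBUBBUUUBBUBB one by one yields UU UU UU UU UU UU UU UBB UBB UU UBB UBB UU UU UU UBB UBB UU UBB UBB; concatenated:

UUUUUUUUUUUUUUUBBUBBUUUBBUBBUUUUUUUBBUBBUUUBBUBB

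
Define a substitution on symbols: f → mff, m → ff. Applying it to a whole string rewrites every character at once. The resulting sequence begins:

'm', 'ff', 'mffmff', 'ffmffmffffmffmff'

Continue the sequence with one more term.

Rewriting the 16 symbols of ffmffmffffmffmff one by one yields mff mff ff mff mff ff mff mff mff mff ff mff mff ff mff mff; concatenated:

mffmffffmffmffffmffmffmffmffffmffmffffmffmff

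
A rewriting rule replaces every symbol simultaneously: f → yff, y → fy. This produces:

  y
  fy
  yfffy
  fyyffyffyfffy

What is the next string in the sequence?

yfffyfyyffyfffyyffyfffyyffyffyfffy

Replace each of the 13 characters of fyyffyffyfffy in place — yff fy fy yff yff fy yff yff fy yff yff yff fy — and concatenate.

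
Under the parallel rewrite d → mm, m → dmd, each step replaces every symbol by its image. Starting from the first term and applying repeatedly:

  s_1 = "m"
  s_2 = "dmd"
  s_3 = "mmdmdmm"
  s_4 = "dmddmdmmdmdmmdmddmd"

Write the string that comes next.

mmdmdmmmmdmdmmdmddmdmmdmdmmdmddmdmmdmdmmmmdmdmm

Applying the rule to each of the 19 symbols of dmddmdmmdmdmmdmddmd gives the pieces mm dmd mm mm dmd mm dmd dmd mm dmd mm dmd dmd mm dmd mm mm dmd mm, which concatenate to the answer.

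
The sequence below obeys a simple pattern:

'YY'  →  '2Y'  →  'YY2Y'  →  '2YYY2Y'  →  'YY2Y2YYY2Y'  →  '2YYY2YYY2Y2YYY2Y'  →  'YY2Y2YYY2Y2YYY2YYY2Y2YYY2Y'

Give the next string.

2YYY2YYY2Y2YYY2YYY2Y2YYY2Y2YYY2YYY2Y2YYY2Y

Each term (from the third on) is the two preceding terms concatenated in order: term 3 = YY·2Y = YY2Y.
So term 8 is 2YYY2YYY2Y2YYY2Y·YY2Y2YYY2Y2YYY2YYY2Y2YYY2Y.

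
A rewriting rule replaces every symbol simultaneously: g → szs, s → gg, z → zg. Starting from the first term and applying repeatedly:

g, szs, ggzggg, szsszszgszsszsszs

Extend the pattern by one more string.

Rewriting the 17 symbols of szsszszgszsszsszs one by one yields gg zg gg gg zg gg zg szs gg zg gg gg zg gg gg zg gg; concatenated:

ggzgggggzgggzgszsggzgggggzgggggzggg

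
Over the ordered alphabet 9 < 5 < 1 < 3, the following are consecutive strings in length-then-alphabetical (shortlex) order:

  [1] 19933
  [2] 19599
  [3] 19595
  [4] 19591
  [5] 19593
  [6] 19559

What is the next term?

Find the rightmost character of 19559 below 3, bump it to the next letter, and reset everything to its right to 9.

19555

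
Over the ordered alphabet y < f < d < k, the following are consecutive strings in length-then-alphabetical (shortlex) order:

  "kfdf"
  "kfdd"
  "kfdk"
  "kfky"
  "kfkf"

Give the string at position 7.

kfkk

Continuing the enumeration 2 steps past kfkf: kfkf → kfkd → (answer).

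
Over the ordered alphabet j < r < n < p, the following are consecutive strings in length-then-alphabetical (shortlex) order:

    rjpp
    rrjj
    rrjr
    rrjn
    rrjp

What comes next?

rrrj

Treat rrjp as a base-4 numeral over the given alphabet and add one, carrying through any trailing p's.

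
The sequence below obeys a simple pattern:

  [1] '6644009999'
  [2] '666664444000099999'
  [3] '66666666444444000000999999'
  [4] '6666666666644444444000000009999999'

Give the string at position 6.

66666666666666666444444444444000000000000999999999

Reading off run lengths: 6 runs 2, 5, 8, 11; 4 runs 2, 4, 6, 8; 0 runs 2, 4, 6, 8; 9 runs 4, 5, 6, 7 — each is linear in n (n = 1, 2, …).
For term 6, n = 6, so the run lengths are 17, 12, 12, 9.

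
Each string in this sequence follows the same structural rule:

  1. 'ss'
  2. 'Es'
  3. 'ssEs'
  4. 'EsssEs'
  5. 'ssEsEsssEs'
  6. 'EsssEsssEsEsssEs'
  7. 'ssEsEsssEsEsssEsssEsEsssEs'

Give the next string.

EsssEsssEsEsssEsssEsEsssEsEsssEsssEsEsssEs

From term 3 onward, concatenate the second-to-last term with the last: ss·Es = ssEs, Es·ssEs = EsssEs, …
So term 8 is EsssEsssEsEsssEs·ssEsEsssEsEsssEsssEsEsssEs.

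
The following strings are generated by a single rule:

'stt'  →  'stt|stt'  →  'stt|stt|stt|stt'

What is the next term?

Every step duplicates the string with '|' between the halves.
Doubling stt|stt|stt|stt with '|' between the halves:

stt|stt|stt|stt|stt|stt|stt|stt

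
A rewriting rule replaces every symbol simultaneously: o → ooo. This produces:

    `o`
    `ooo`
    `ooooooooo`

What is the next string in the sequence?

Rewriting each symbol of ooooooooo: o→ooo, o→ooo, o→ooo, o→ooo, o→ooo, o→ooo, o→ooo, o→ooo, o→ooo, which concatenates to ooo ooo ooo ooo ooo ooo ooo ooo ooo.

ooooooooooooooooooooooooooo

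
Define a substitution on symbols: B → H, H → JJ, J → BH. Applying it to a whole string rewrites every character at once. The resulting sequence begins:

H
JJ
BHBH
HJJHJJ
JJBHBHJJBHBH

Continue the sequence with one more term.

Expanding JJBHBHJJBHBH: J→BH, J→BH, B→H, H→JJ, B→H, H→JJ, J→BH, J→BH, B→H, H→JJ, B→H, H→JJ. Concatenated: BH BH H JJ H JJ BH BH H JJ H JJ.

BHBHHJJHJJBHBHHJJHJJ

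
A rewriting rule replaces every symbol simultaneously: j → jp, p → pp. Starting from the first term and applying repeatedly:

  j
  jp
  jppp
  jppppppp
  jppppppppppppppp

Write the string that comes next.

jppppppppppppppppppppppppppppppp

φ(jppppppppppppppp) expands symbol-by-symbol to jp pp pp pp pp pp pp pp pp pp pp pp pp pp pp pp; joining the 16 pieces gives the next term.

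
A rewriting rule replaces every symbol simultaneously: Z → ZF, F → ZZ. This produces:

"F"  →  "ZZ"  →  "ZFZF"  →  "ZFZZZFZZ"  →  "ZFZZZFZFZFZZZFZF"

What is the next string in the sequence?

Rewriting the 16 symbols of ZFZZZFZFZFZZZFZF one by one yields ZF ZZ ZF ZF ZF ZZ ZF ZZ ZF ZZ ZF ZF ZF ZZ ZF ZZ; concatenated:

ZFZZZFZFZFZZZFZZZFZZZFZFZFZZZFZZ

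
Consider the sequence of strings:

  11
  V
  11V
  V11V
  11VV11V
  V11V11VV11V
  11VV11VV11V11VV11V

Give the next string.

V11V11VV11V11VV11VV11V11VV11V

This is a Fibonacci-style word recurrence s(k) = s(k−2)·s(k−1): e.g. 11·V = 11V.
The next term joins V11V11VV11V and 11VV11VV11V11VV11V.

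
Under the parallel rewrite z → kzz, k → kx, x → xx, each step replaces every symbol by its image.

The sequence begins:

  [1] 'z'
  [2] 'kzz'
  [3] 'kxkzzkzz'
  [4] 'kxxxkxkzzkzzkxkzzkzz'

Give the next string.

kxxxxxxxkxxxkxkzzkzzkxkzzkzzkxxxkxkzzkzzkxkzzkzz

Replace each of the 20 characters of kxxxkxkzzkzzkxkzzkzz in place — kx xx xx xx kx xx kx kzz kzz kx kzz kzz kx xx kx kzz kzz kx kzz kzz — and concatenate.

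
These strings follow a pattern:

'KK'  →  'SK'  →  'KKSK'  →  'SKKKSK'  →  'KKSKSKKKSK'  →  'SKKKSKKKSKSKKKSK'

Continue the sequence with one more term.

KKSKSKKKSKSKKKSKKKSKSKKKSK

This is a Fibonacci-style word recurrence s(k) = s(k−2)·s(k−1): e.g. KK·SK = KKSK.
The next term joins KKSKSKKKSK and SKKKSKKKSKSKKKSK.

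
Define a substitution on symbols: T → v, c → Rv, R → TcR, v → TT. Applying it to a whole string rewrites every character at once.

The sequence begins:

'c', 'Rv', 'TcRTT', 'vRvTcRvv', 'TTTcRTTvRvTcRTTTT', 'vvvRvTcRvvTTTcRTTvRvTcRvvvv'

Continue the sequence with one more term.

TTTTTTTcRTTvRvTcRTTTTvvvRvTcRvvTTTcRTTvRvTcRTTTTTTTT

Replace each of the 27 characters of vvvRvTcRvvTTTcRTTvRvTcRvvvv in place — TT TT TT TcR TT v Rv TcR TT TT v v v Rv TcR v v TT TcR TT v Rv TcR TT TT TT TT — and concatenate.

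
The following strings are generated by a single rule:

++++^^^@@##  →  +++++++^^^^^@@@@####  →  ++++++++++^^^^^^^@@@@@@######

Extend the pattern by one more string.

+++++++++++++^^^^^^^^^@@@@@@@@########

Term n consists of 3n+1 +'s, followed by 2n+1 ^'s, followed by 2n @'s, followed by 2n #'s (n = 1, 2, …).
At n = 4 the blocks have lengths 13, 9, 8, 8.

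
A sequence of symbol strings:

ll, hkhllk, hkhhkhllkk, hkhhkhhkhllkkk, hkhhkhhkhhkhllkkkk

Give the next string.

Every step adds hkh to the front and k to the end of the previous string.
One more step from hkhhkhhkhhkhllkkkk gives the answer.

hkhhkhhkhhkhhkhllkkkkk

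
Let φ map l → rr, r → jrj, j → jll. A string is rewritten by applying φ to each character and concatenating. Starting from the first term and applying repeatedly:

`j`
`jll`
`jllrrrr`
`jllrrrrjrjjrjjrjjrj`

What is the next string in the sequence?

φ(jllrrrrjrjjrjjrjjrj) expands symbol-by-symbol to jll rr rr jrj jrj jrj jrj jll jrj jll jll jrj jll jll jrj jll jll jrj jll; joining the 19 pieces gives the next term.

jllrrrrjrjjrjjrjjrjjlljrjjlljlljrjjlljlljrjjlljlljrjjll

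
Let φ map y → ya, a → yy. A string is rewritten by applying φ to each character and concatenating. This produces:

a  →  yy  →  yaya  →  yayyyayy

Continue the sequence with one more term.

Rewriting each symbol of yayyyayy: y→ya, a→yy, y→ya, y→ya, y→ya, a→yy, y→ya, y→ya, which concatenates to ya yy ya ya ya yy ya ya.

yayyyayayayyyaya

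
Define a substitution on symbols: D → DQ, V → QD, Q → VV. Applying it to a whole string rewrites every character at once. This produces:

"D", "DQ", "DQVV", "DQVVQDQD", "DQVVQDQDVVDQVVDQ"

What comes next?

φ(DQVVQDQDVVDQVVDQ) expands symbol-by-symbol to DQ VV QD QD VV DQ VV DQ QD QD DQ VV QD QD DQ VV; joining the 16 pieces gives the next term.

DQVVQDQDVVDQVVDQQDQDDQVVQDQDDQVV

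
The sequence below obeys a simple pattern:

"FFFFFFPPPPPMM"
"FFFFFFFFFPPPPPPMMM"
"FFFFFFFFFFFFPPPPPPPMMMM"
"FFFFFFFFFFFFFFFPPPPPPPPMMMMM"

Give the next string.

FFFFFFFFFFFFFFFFFFPPPPPPPPPMMMMMM

The n-th term is 3n F's then n+3 P's then n M's, where the shown terms are n = 2, 3, 4, 5.
At n = 6 the blocks have lengths 18, 9, 6.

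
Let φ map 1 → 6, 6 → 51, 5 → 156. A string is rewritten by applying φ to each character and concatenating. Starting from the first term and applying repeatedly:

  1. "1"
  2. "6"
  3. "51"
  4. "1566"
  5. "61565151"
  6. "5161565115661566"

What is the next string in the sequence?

Rewriting the 16 symbols of 5161565115661566 one by one yields 156 6 51 6 156 51 156 6 6 156 51 51 6 156 51 51; concatenated:

15665161565115666156515161565151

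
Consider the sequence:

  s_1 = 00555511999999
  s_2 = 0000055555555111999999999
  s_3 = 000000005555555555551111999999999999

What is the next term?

00000000000555555555555555511111999999999999999

Term n consists of 3n-1 0's, followed by 4n 5's, followed by n+1 1's, followed by 3n+3 9's (n = 1, 2, …).
Setting n = 4 gives 11, 16, 5, 15 characters in each block.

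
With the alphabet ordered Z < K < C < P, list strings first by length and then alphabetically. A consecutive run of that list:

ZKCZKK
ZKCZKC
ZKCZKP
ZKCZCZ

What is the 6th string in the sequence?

ZKCZCC

Stepping forward 2 times from ZKCZCZ: ZKCZCZ → ZKCZCK, then the target.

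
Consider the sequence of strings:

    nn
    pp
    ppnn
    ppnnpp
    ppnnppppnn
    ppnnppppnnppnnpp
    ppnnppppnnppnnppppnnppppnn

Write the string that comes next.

ppnnppppnnppnnppppnnppppnnppnnppppnnppnnpp

Each term (from the third on) is the previous term followed by the one before it: term 3 = pp·nn = ppnn.
So term 8 is ppnnppppnnppnnppppnnppppnn·ppnnppppnnppnnpp.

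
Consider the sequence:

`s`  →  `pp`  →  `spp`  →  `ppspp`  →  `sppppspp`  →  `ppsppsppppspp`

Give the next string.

This is a Fibonacci-style word recurrence s(k) = s(k−2)·s(k−1): e.g. s·pp = spp.
Continuing: sppppspp · ppsppsppppspp gives term 7.

sppppsppppsppsppppspp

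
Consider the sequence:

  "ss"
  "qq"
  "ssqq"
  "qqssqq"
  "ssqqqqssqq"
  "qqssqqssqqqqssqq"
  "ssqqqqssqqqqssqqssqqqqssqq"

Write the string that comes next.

qqssqqssqqqqssqqssqqqqssqqqqssqqssqqqqssqq

From term 3 onward, concatenate the second-to-last term with the last: ss·qq = ssqq, qq·ssqq = qqssqq, …
Continuing: qqssqqssqqqqssqq · ssqqqqssqqqqssqqssqqqqssqq gives term 8.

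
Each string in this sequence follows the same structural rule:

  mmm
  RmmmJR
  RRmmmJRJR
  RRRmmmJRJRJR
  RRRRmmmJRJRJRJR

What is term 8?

Every step adds R to the front and JR to the end of the previous string.
From RRRRmmmJRJRJRJR, 3 further steps: RRRRmmmJRJRJRJR → RRRRRmmmJRJRJRJRJR → RRRRRRmmmJRJRJRJRJRJR → (answer).

RRRRRRRmmmJRJRJRJRJRJRJR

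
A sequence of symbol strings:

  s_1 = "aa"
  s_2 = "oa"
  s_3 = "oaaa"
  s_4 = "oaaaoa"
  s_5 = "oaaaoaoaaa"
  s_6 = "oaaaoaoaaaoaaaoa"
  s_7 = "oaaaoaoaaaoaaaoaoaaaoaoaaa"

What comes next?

oaaaoaoaaaoaaaoaoaaaoaoaaaoaaaoaoaaaoaaaoa

From term 3 onward, concatenate the last term with the second-to-last: oa·aa = oaaa, oaaa·oa = oaaaoa, …
So term 8 is oaaaoaoaaaoaaaoaoaaaoaoaaa·oaaaoaoaaaoaaaoa.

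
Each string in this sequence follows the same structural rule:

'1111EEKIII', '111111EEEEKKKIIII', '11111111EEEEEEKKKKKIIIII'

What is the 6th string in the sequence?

The n-th term is 2n+2 1's then 2n E's then 2n-1 K's then n+2 I's (n = 1, 2, …).
Setting n = 6 gives 14, 12, 11, 8 characters in each block.

11111111111111EEEEEEEEEEEEKKKKKKKKKKKIIIIIIII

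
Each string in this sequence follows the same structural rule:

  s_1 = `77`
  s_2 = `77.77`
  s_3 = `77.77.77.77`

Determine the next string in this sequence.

Every step duplicates the string with '.' between the halves.
One more doubling of 77.77.77.77 gives the answer.

77.77.77.77.77.77.77.77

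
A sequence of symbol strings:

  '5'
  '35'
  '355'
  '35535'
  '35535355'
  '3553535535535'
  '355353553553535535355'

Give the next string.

3553535535535355353553553535535535

From term 3 onward, concatenate the last term with the second-to-last: 35·5 = 355, 355·35 = 35535, …
The next term joins 355353553553535535355 and 3553535535535.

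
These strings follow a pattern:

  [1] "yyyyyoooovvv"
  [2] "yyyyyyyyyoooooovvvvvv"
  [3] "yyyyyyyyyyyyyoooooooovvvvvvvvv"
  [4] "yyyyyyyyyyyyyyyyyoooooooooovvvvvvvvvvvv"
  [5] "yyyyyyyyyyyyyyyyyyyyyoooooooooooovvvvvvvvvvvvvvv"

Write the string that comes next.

Term n consists of 4n+1 y's, followed by 2n+2 o's, followed by 3n v's (n = 1, 2, …).
Setting n = 6 gives 25, 14, 18 characters in each block.

yyyyyyyyyyyyyyyyyyyyyyyyyoooooooooooooovvvvvvvvvvvvvvvvvv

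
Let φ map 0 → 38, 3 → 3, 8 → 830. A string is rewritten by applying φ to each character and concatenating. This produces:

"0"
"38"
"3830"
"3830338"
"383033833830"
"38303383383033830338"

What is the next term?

383033833830338303383383033833830

Replace each of the 20 characters of 38303383383033830338 in place — 3 830 3 38 3 3 830 3 3 830 3 38 3 3 830 3 38 3 3 830 — and concatenate.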